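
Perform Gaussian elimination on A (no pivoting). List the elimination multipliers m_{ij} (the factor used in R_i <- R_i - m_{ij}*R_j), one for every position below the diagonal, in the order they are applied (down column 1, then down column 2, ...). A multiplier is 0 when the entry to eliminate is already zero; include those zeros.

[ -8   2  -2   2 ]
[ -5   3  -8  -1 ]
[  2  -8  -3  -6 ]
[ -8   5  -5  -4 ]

Forward elimination:
R2 <- R2 - (5/8)*R1:  [     0    7/4  -27/4   -9/4 ]
R3 <- R3 - (-1/4)*R1:  [     0  -15/2   -7/2  -11/2 ]
R4 <- R4 - (1)*R1:  [  0   3  -3  -6 ]
R3 <- R3 - (-30/7)*R2:  [      0       0  -227/7  -106/7 ]
R4 <- R4 - (12/7)*R2:  [     0      0   60/7  -15/7 ]
R4 <- R4 - (-60/227)*R3:  [         0          0          0  -1395/227 ]
Multipliers (in order of application): m_{21} = 5/8, m_{31} = -1/4, m_{41} = 1, m_{32} = -30/7, m_{42} = 12/7, m_{43} = -60/227

multipliers: 5/8, -1/4, 1, -30/7, 12/7, -60/227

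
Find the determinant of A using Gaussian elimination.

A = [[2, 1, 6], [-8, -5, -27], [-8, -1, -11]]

det(A) = -8

Forward elimination:
R2 <- R2 - (-4)*R1:  [  0  -1  -3 ]
R3 <- R3 - (-4)*R1:  [  0   3  13 ]
R3 <- R3 - (-3)*R2:  [ 0  0  4 ]
Upper-triangular form:
[ 2   1   6 ]
[ 0  -1  -3 ]
[ 0   0   4 ]
det(A) = (-1)^0 * (2) * (-1) * (4) = -8  (0 row swaps -> sign +1)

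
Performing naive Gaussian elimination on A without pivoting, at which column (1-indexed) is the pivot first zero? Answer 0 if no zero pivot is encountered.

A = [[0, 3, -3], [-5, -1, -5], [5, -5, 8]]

Naive forward elimination:
Pivot entry (1,1) is zero but row 2 has -5 in column 1 -> naive elimination stops; a row interchange (e.g. R1 <-> R2) would be required here.

first zero-pivot column = 1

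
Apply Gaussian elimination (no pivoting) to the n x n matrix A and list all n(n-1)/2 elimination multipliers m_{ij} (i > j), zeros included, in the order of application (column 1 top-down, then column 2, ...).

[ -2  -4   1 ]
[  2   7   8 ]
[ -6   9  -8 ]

multipliers: -1, 3, 7

Forward elimination:
R2 <- R2 - (-1)*R1:  [ 0  3  9 ]
R3 <- R3 - (3)*R1:  [   0   21  -11 ]
R3 <- R3 - (7)*R2:  [   0    0  -74 ]
Multipliers (in order of application): m_{21} = -1, m_{31} = 3, m_{32} = 7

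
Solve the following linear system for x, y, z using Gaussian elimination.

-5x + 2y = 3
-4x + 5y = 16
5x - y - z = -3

Forward elimination on [A|b]:
R2 <- R2 - (4/5)*R1:  [    0  17/5     0  68/5 ]
R3 <- R3 - (-1)*R1:  [  0   1  -1   0 ]
R3 <- R3 - (5/17)*R2:  [  0   0  -1  -4 ]
Row echelon form:
[ -5     2   0  |     3 ]
[  0  17/5   0  |  68/5 ]
[  0     0  -1  |    -4 ]
Back-substitution:
z = (-4) / -1 = 4
y = (68/5) / (17/5) = 4
x = (3 - (2)*(4)) / -5 = 1

(1, 4, 4)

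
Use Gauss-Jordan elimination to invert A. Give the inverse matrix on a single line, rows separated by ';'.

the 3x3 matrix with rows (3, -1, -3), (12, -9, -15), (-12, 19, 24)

inverse = [-23/15 11/15 4/15; 12/5 -4/5 -1/5; -8/3 1 1/3]

Gauss-Jordan on [A | I]:
R1 <- (1/3)*R1:  [    1  -1/3    -1  |   1/3     0     0 ]
R2 <- R2 - (12)*R1:  [  0  -5  -3  |  -4   1   0 ]
R3 <- R3 - (-12)*R1:  [  0  15  12  |   4   0   1 ]
R2 <- (1/-5)*R2:  [    0     1   3/5  |   4/5  -1/5     0 ]
R1 <- R1 - (-1/3)*R2:  [     1      0   -4/5  |    3/5  -1/15      0 ]
R3 <- R3 - (15)*R2:  [  0   0   3  |  -8   3   1 ]
R3 <- (1/3)*R3:  [    0     0     1  |  -8/3     1   1/3 ]
R1 <- R1 - (-4/5)*R3:  [      1       0       0  |  -23/15   11/15    4/15 ]
R2 <- R2 - (3/5)*R3:  [    0     1     0  |  12/5  -4/5  -1/5 ]
Right block of [I | A^{-1}] is the inverse:
[ -23/15  11/15  4/15 ]
[   12/5   -4/5  -1/5 ]
[   -8/3      1   1/3 ]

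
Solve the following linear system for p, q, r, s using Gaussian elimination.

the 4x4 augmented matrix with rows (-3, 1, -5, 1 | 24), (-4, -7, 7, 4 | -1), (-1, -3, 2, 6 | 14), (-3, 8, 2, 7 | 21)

Forward elimination on [A|b]:
R2 <- R2 - (4/3)*R1:  [     0  -25/3   41/3    8/3    -33 ]
R3 <- R3 - (1/3)*R1:  [     0  -10/3   11/3   17/3      6 ]
R4 <- R4 - (1)*R1:  [  0   7   7   6  -3 ]
R3 <- R3 - (2/5)*R2:  [    0     0  -9/5  23/5  96/5 ]
R4 <- R4 - (-21/25)*R2:  [       0        0   462/25   206/25  -768/25 ]
R4 <- R4 - (-154/15)*R3:  [      0       0       0  832/15   832/5 ]
Row echelon form:
[ -3      1    -5       1  |     24 ]
[  0  -25/3  41/3     8/3  |    -33 ]
[  0      0  -9/5    23/5  |   96/5 ]
[  0      0     0  832/15  |  832/5 ]
Back-substitution:
s = (832/5) / (832/15) = 3
r = (96/5 - (23/5)*(3)) / (-9/5) = -3
q = (-33 - (41/3)*(-3) - (8/3)*(3)) / (-25/3) = 0
p = (24 - (1)*(0) - (-5)*(-3) - (1)*(3)) / -3 = -2

(-2, 0, -3, 3)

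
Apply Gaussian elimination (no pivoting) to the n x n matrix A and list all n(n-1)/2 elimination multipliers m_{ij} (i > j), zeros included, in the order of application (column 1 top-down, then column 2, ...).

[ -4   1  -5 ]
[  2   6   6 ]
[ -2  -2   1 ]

multipliers: -1/2, 1/2, -5/13

Forward elimination:
R2 <- R2 - (-1/2)*R1:  [    0  13/2   7/2 ]
R3 <- R3 - (1/2)*R1:  [    0  -5/2   7/2 ]
R3 <- R3 - (-5/13)*R2:  [     0      0  63/13 ]
Multipliers (in order of application): m_{21} = -1/2, m_{31} = 1/2, m_{32} = -5/13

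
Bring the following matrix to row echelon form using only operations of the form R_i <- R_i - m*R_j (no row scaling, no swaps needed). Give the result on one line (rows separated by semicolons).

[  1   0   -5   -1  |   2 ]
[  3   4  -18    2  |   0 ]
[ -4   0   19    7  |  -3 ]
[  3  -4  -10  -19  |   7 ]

Forward elimination:
R2 <- R2 - (3)*R1:  [  0   4  -3   5  -6 ]
R3 <- R3 - (-4)*R1:  [  0   0  -1   3   5 ]
R4 <- R4 - (3)*R1:  [   0   -4    5  -16    1 ]
R4 <- R4 - (-1)*R2:  [   0    0    2  -11   -5 ]
R4 <- R4 - (-2)*R3:  [  0   0   0  -5   5 ]
Row echelon form:
[ 1  0  -5  -1  |   2 ]
[ 0  4  -3   5  |  -6 ]
[ 0  0  -1   3  |   5 ]
[ 0  0   0  -5  |   5 ]

REF = [1 0 -5 -1 2; 0 4 -3 5 -6; 0 0 -1 3 5; 0 0 0 -5 5]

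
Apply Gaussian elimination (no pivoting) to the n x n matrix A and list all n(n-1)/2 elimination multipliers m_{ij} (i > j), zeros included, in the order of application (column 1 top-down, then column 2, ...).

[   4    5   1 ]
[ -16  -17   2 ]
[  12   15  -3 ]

multipliers: -4, 3, 0

Forward elimination:
R2 <- R2 - (-4)*R1:  [ 0  3  6 ]
R3 <- R3 - (3)*R1:  [  0   0  -6 ]
R3: entry in column 2 is already 0 -> m_{32} = 0 (no row operation needed)
Multipliers (in order of application): m_{21} = -4, m_{31} = 3, m_{32} = 0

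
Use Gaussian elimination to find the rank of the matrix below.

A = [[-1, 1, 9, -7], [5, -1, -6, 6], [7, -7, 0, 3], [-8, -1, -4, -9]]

Row reduction:
R2 <- R2 - (-5)*R1:  [   0    4   39  -29 ]
R3 <- R3 - (-7)*R1:  [   0    0   63  -46 ]
R4 <- R4 - (8)*R1:  [   0   -9  -76   47 ]
R4 <- R4 - (-9/4)*R2:  [     0      0   47/4  -73/4 ]
R4 <- R4 - (47/252)*R3:  [         0          0          0  -2437/252 ]
Row echelon form:
[ -1  1   9         -7 ]
[  0  4  39        -29 ]
[  0  0  63        -46 ]
[  0  0   0  -2437/252 ]
Nonzero rows / pivot columns: 4

rank(A) = 4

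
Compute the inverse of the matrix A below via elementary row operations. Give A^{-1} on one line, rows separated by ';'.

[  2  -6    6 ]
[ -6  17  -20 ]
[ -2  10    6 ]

Gauss-Jordan on [A | I]:
R1 <- (1/2)*R1:  [   1   -3    3  |  1/2    0    0 ]
R2 <- R2 - (-6)*R1:  [  0  -1  -2  |   3   1   0 ]
R3 <- R3 - (-2)*R1:  [  0   4  12  |   1   0   1 ]
R2 <- (1/-1)*R2:  [  0   1   2  |  -3  -1   0 ]
R1 <- R1 - (-3)*R2:  [     1      0      9  |  -17/2     -3      0 ]
R3 <- R3 - (4)*R2:  [  0   0   4  |  13   4   1 ]
R3 <- (1/4)*R3:  [    0     0     1  |  13/4     1   1/4 ]
R1 <- R1 - (9)*R3:  [      1       0       0  |  -151/4     -12    -9/4 ]
R2 <- R2 - (2)*R3:  [     0      1      0  |  -19/2     -3   -1/2 ]
Right block of [I | A^{-1}] is the inverse:
[ -151/4  -12  -9/4 ]
[  -19/2   -3  -1/2 ]
[   13/4    1   1/4 ]

inverse = [-151/4 -12 -9/4; -19/2 -3 -1/2; 13/4 1 1/4]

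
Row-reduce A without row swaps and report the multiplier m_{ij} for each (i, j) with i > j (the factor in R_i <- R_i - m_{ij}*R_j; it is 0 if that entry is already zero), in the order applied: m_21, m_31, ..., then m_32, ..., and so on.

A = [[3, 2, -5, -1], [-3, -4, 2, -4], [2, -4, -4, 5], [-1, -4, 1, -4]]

Forward elimination:
R2 <- R2 - (-1)*R1:  [  0  -2  -3  -5 ]
R3 <- R3 - (2/3)*R1:  [     0  -16/3   -2/3   17/3 ]
R4 <- R4 - (-1/3)*R1:  [     0  -10/3   -2/3  -13/3 ]
R3 <- R3 - (8/3)*R2:  [    0     0  22/3    19 ]
R4 <- R4 - (5/3)*R2:  [    0     0  13/3     4 ]
R4 <- R4 - (13/22)*R3:  [       0        0        0  -159/22 ]
Multipliers (in order of application): m_{21} = -1, m_{31} = 2/3, m_{41} = -1/3, m_{32} = 8/3, m_{42} = 5/3, m_{43} = 13/22

multipliers: -1, 2/3, -1/3, 8/3, 5/3, 13/22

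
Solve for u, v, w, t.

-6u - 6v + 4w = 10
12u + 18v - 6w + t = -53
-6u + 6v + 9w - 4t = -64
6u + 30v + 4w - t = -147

Forward elimination on [A|b]:
R2 <- R2 - (-2)*R1:  [   0    6    2    1  -33 ]
R3 <- R3 - (1)*R1:  [   0   12    5   -4  -74 ]
R4 <- R4 - (-1)*R1:  [    0    24     8    -1  -137 ]
R3 <- R3 - (2)*R2:  [  0   0   1  -6  -8 ]
R4 <- R4 - (4)*R2:  [  0   0   0  -5  -5 ]
Row echelon form:
[ -6  -6  4   0  |   10 ]
[  0   6  2   1  |  -33 ]
[  0   0  1  -6  |   -8 ]
[  0   0  0  -5  |   -5 ]
Back-substitution:
t = (-5) / -5 = 1
w = (-8 - (-6)*(1)) / 1 = -2
v = (-33 - (2)*(-2) - (1)*(1)) / 6 = -5
u = (10 - (-6)*(-5) - (4)*(-2)) / -6 = 2

(2, -5, -2, 1)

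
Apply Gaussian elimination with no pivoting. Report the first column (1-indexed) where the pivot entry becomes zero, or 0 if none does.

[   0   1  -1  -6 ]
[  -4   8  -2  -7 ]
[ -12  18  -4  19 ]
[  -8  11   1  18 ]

first zero-pivot column = 1

Naive forward elimination:
Pivot entry (1,1) is zero but row 2 has -4 in column 1 -> naive elimination stops; a row interchange (e.g. R1 <-> R2) would be required here.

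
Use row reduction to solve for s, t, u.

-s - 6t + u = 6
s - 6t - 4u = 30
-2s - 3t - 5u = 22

Forward elimination on [A|b]:
R2 <- R2 - (-1)*R1:  [   0  -12   -3   36 ]
R3 <- R3 - (2)*R1:  [  0   9  -7  10 ]
R3 <- R3 - (-3/4)*R2:  [     0      0  -37/4     37 ]
Row echelon form:
[ -1   -6      1  |   6 ]
[  0  -12     -3  |  36 ]
[  0    0  -37/4  |  37 ]
Back-substitution:
u = (37) / (-37/4) = -4
t = (36 - (-3)*(-4)) / -12 = -2
s = (6 - (-6)*(-2) - (1)*(-4)) / -1 = 2

(2, -2, -4)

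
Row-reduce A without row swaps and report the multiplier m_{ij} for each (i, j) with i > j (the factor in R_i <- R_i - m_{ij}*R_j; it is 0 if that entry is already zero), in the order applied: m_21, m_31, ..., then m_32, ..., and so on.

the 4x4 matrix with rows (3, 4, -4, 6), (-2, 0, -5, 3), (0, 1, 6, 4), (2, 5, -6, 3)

Forward elimination:
R2 <- R2 - (-2/3)*R1:  [     0    8/3  -23/3      7 ]
R3: entry in column 1 is already 0 -> m_{31} = 0 (no row operation needed)
R4 <- R4 - (2/3)*R1:  [     0    7/3  -10/3     -1 ]
R3 <- R3 - (3/8)*R2:  [    0     0  71/8  11/8 ]
R4 <- R4 - (7/8)*R2:  [     0      0   27/8  -57/8 ]
R4 <- R4 - (27/71)*R3:  [       0        0        0  -543/71 ]
Multipliers (in order of application): m_{21} = -2/3, m_{31} = 0, m_{41} = 2/3, m_{32} = 3/8, m_{42} = 7/8, m_{43} = 27/71

multipliers: -2/3, 0, 2/3, 3/8, 7/8, 27/71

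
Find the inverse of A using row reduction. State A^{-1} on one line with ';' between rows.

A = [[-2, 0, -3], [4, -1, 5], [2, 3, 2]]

inverse = [17/8 9/8 3/8; -1/4 -1/4 1/4; -7/4 -3/4 -1/4]

Gauss-Jordan on [A | I]:
R1 <- (1/-2)*R1:  [    1     0   3/2  |  -1/2     0     0 ]
R2 <- R2 - (4)*R1:  [  0  -1  -1  |   2   1   0 ]
R3 <- R3 - (2)*R1:  [  0   3  -1  |   1   0   1 ]
R2 <- (1/-1)*R2:  [  0   1   1  |  -2  -1   0 ]
R3 <- R3 - (3)*R2:  [  0   0  -4  |   7   3   1 ]
R3 <- (1/-4)*R3:  [    0     0     1  |  -7/4  -3/4  -1/4 ]
R1 <- R1 - (3/2)*R3:  [    1     0     0  |  17/8   9/8   3/8 ]
R2 <- R2 - (1)*R3:  [    0     1     0  |  -1/4  -1/4   1/4 ]
Right block of [I | A^{-1}] is the inverse:
[ 17/8   9/8   3/8 ]
[ -1/4  -1/4   1/4 ]
[ -7/4  -3/4  -1/4 ]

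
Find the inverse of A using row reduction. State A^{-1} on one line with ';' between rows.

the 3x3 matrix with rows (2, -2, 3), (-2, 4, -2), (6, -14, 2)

inverse = [5/3 19/6 2/3; 2/3 7/6 1/6; -1/3 -4/3 -1/3]

Gauss-Jordan on [A | I]:
R1 <- (1/2)*R1:  [   1   -1  3/2  |  1/2    0    0 ]
R2 <- R2 - (-2)*R1:  [ 0  2  1  |  1  1  0 ]
R3 <- R3 - (6)*R1:  [  0  -8  -7  |  -3   0   1 ]
R2 <- (1/2)*R2:  [   0    1  1/2  |  1/2  1/2    0 ]
R1 <- R1 - (-1)*R2:  [   1    0    2  |    1  1/2    0 ]
R3 <- R3 - (-8)*R2:  [  0   0  -3  |   1   4   1 ]
R3 <- (1/-3)*R3:  [    0     0     1  |  -1/3  -4/3  -1/3 ]
R1 <- R1 - (2)*R3:  [    1     0     0  |   5/3  19/6   2/3 ]
R2 <- R2 - (1/2)*R3:  [   0    1    0  |  2/3  7/6  1/6 ]
Right block of [I | A^{-1}] is the inverse:
[  5/3  19/6   2/3 ]
[  2/3   7/6   1/6 ]
[ -1/3  -4/3  -1/3 ]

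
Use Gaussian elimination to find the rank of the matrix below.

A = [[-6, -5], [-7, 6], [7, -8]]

rank(A) = 2

Row reduction:
R2 <- R2 - (7/6)*R1:  [    0  71/6 ]
R3 <- R3 - (-7/6)*R1:  [     0  -83/6 ]
R3 <- R3 - (-83/71)*R2:  [ 0  0 ]
Row echelon form:
[ -6    -5 ]
[  0  71/6 ]
[  0     0 ]
Nonzero rows / pivot columns: 2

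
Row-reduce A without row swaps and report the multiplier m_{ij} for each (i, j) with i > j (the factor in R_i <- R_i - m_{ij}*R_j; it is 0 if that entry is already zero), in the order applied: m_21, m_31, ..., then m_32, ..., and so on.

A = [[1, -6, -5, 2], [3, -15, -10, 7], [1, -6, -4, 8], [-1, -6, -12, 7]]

Forward elimination:
R2 <- R2 - (3)*R1:  [ 0  3  5  1 ]
R3 <- R3 - (1)*R1:  [ 0  0  1  6 ]
R4 <- R4 - (-1)*R1:  [   0  -12  -17    9 ]
R3: entry in column 2 is already 0 -> m_{32} = 0 (no row operation needed)
R4 <- R4 - (-4)*R2:  [  0   0   3  13 ]
R4 <- R4 - (3)*R3:  [  0   0   0  -5 ]
Multipliers (in order of application): m_{21} = 3, m_{31} = 1, m_{41} = -1, m_{32} = 0, m_{42} = -4, m_{43} = 3

multipliers: 3, 1, -1, 0, -4, 3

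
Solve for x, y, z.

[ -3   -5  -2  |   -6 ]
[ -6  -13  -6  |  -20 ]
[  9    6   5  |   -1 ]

(-2, 2, 1)

Forward elimination on [A|b]:
R2 <- R2 - (2)*R1:  [  0  -3  -2  -8 ]
R3 <- R3 - (-3)*R1:  [   0   -9   -1  -19 ]
R3 <- R3 - (3)*R2:  [ 0  0  5  5 ]
Row echelon form:
[ -3  -5  -2  |  -6 ]
[  0  -3  -2  |  -8 ]
[  0   0   5  |   5 ]
Back-substitution:
z = (5) / 5 = 1
y = (-8 - (-2)*(1)) / -3 = 2
x = (-6 - (-5)*(2) - (-2)*(1)) / -3 = -2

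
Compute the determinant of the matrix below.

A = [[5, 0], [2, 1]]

Forward elimination:
R2 <- R2 - (2/5)*R1:  [ 0  1 ]
Upper-triangular form:
[ 5  0 ]
[ 0  1 ]
det(A) = (-1)^0 * (5) * (1) = 5  (0 row swaps -> sign +1)

det(A) = 5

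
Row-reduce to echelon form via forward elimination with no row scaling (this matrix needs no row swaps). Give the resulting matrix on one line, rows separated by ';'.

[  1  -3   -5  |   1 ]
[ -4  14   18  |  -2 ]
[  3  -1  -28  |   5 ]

REF = [1 -3 -5 1; 0 2 -2 2; 0 0 -5 -6]

Forward elimination:
R2 <- R2 - (-4)*R1:  [  0   2  -2   2 ]
R3 <- R3 - (3)*R1:  [   0    8  -13    2 ]
R3 <- R3 - (4)*R2:  [  0   0  -5  -6 ]
Row echelon form:
[ 1  -3  -5  |   1 ]
[ 0   2  -2  |   2 ]
[ 0   0  -5  |  -6 ]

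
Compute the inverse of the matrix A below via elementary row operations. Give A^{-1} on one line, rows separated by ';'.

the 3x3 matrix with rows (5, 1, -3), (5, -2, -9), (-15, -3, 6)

inverse = [-13/15 1/15 -1/3; 7/3 -1/3 2/3; -1 0 -1/3]

Gauss-Jordan on [A | I]:
R1 <- (1/5)*R1:  [    1   1/5  -3/5  |   1/5     0     0 ]
R2 <- R2 - (5)*R1:  [  0  -3  -6  |  -1   1   0 ]
R3 <- R3 - (-15)*R1:  [  0   0  -3  |   3   0   1 ]
R2 <- (1/-3)*R2:  [    0     1     2  |   1/3  -1/3     0 ]
R1 <- R1 - (1/5)*R2:  [    1     0    -1  |  2/15  1/15     0 ]
R3 <- (1/-3)*R3:  [    0     0     1  |    -1     0  -1/3 ]
R1 <- R1 - (-1)*R3:  [      1       0       0  |  -13/15    1/15    -1/3 ]
R2 <- R2 - (2)*R3:  [    0     1     0  |   7/3  -1/3   2/3 ]
Right block of [I | A^{-1}] is the inverse:
[ -13/15  1/15  -1/3 ]
[    7/3  -1/3   2/3 ]
[     -1     0  -1/3 ]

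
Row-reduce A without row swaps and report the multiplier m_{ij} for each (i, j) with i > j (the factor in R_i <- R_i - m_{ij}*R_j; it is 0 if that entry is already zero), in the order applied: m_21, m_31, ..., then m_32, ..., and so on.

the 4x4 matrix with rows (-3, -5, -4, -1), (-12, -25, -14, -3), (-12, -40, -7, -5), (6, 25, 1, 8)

Forward elimination:
R2 <- R2 - (4)*R1:  [  0  -5   2   1 ]
R3 <- R3 - (4)*R1:  [   0  -20    9   -1 ]
R4 <- R4 - (-2)*R1:  [  0  15  -7   6 ]
R3 <- R3 - (4)*R2:  [  0   0   1  -5 ]
R4 <- R4 - (-3)*R2:  [  0   0  -1   9 ]
R4 <- R4 - (-1)*R3:  [ 0  0  0  4 ]
Multipliers (in order of application): m_{21} = 4, m_{31} = 4, m_{41} = -2, m_{32} = 4, m_{42} = -3, m_{43} = -1

multipliers: 4, 4, -2, 4, -3, -1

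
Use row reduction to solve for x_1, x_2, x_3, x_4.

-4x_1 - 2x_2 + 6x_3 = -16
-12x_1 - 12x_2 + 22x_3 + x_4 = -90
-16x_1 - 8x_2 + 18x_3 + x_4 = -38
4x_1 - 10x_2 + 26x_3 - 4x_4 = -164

Forward elimination on [A|b]:
R2 <- R2 - (3)*R1:  [   0   -6    4    1  -42 ]
R3 <- R3 - (4)*R1:  [  0   0  -6   1  26 ]
R4 <- R4 - (-1)*R1:  [    0   -12    32    -4  -180 ]
R4 <- R4 - (2)*R2:  [   0    0   24   -6  -96 ]
R4 <- R4 - (-4)*R3:  [  0   0   0  -2   8 ]
Row echelon form:
[ -4  -2   6   0  |  -16 ]
[  0  -6   4   1  |  -42 ]
[  0   0  -6   1  |   26 ]
[  0   0   0  -2  |    8 ]
Back-substitution:
x_4 = (8) / -2 = -4
x_3 = (26 - (1)*(-4)) / -6 = -5
x_2 = (-42 - (4)*(-5) - (1)*(-4)) / -6 = 3
x_1 = (-16 - (-2)*(3) - (6)*(-5)) / -4 = -5

(-5, 3, -5, -4)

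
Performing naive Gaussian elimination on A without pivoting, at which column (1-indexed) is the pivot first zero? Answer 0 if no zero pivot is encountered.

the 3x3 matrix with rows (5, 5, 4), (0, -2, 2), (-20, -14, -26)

first zero-pivot column = 0

Naive forward elimination:
R3 <- R3 - (-4)*R1:  [   0    6  -10 ]
R3 <- R3 - (-3)*R2:  [  0   0  -4 ]
All pivots nonzero; naive elimination completes without hitting a zero pivot.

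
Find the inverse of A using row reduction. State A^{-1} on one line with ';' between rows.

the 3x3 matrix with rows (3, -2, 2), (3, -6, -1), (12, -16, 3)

inverse = [17/6 13/6 -7/6; 7/4 5/4 -3/4; -2 -2 1]

Gauss-Jordan on [A | I]:
R1 <- (1/3)*R1:  [    1  -2/3   2/3  |   1/3     0     0 ]
R2 <- R2 - (3)*R1:  [  0  -4  -3  |  -1   1   0 ]
R3 <- R3 - (12)*R1:  [  0  -8  -5  |  -4   0   1 ]
R2 <- (1/-4)*R2:  [    0     1   3/4  |   1/4  -1/4     0 ]
R1 <- R1 - (-2/3)*R2:  [    1     0   7/6  |   1/2  -1/6     0 ]
R3 <- R3 - (-8)*R2:  [  0   0   1  |  -2  -2   1 ]
R1 <- R1 - (7/6)*R3:  [    1     0     0  |  17/6  13/6  -7/6 ]
R2 <- R2 - (3/4)*R3:  [    0     1     0  |   7/4   5/4  -3/4 ]
Right block of [I | A^{-1}] is the inverse:
[ 17/6  13/6  -7/6 ]
[  7/4   5/4  -3/4 ]
[   -2    -2     1 ]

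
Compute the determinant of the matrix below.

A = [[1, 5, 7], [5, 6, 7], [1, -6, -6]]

Forward elimination:
R2 <- R2 - (5)*R1:  [   0  -19  -28 ]
R3 <- R3 - (1)*R1:  [   0  -11  -13 ]
R3 <- R3 - (11/19)*R2:  [     0      0  61/19 ]
Upper-triangular form:
[ 1    5      7 ]
[ 0  -19    -28 ]
[ 0    0  61/19 ]
det(A) = (-1)^0 * (1) * (-19) * (61/19) = -61  (0 row swaps -> sign +1)

det(A) = -61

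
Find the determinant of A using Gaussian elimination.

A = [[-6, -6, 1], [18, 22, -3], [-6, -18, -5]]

Forward elimination:
R2 <- R2 - (-3)*R1:  [ 0  4  0 ]
R3 <- R3 - (1)*R1:  [   0  -12   -6 ]
R3 <- R3 - (-3)*R2:  [  0   0  -6 ]
Upper-triangular form:
[ -6  -6   1 ]
[  0   4   0 ]
[  0   0  -6 ]
det(A) = (-1)^0 * (-6) * (4) * (-6) = 144  (0 row swaps -> sign +1)

det(A) = 144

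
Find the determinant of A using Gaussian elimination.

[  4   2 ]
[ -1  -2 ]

det(A) = -6

Forward elimination:
R2 <- R2 - (-1/4)*R1:  [    0  -3/2 ]
Upper-triangular form:
[ 4     2 ]
[ 0  -3/2 ]
det(A) = (-1)^0 * (4) * (-3/2) = -6  (0 row swaps -> sign +1)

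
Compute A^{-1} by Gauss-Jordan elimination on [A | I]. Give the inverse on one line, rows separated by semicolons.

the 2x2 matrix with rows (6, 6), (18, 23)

inverse = [23/30 -1/5; -3/5 1/5]

Gauss-Jordan on [A | I]:
R1 <- (1/6)*R1:  [   1    1  |  1/6    0 ]
R2 <- R2 - (18)*R1:  [  0   5  |  -3   1 ]
R2 <- (1/5)*R2:  [    0     1  |  -3/5   1/5 ]
R1 <- R1 - (1)*R2:  [     1      0  |  23/30   -1/5 ]
Right block of [I | A^{-1}] is the inverse:
[ 23/30  -1/5 ]
[  -3/5   1/5 ]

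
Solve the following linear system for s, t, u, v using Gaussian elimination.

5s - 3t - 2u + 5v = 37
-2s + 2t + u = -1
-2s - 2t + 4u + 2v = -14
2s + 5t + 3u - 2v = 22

(5, 5, -1, 5)

Forward elimination on [A|b]:
R2 <- R2 - (-2/5)*R1:  [    0   4/5   1/5     2  69/5 ]
R3 <- R3 - (-2/5)*R1:  [     0  -16/5   16/5      4    4/5 ]
R4 <- R4 - (2/5)*R1:  [    0  31/5  19/5    -4  36/5 ]
R3 <- R3 - (-4)*R2:  [  0   0   4  12  56 ]
R4 <- R4 - (31/4)*R2:  [      0       0     9/4   -39/2  -399/4 ]
R4 <- R4 - (9/16)*R3:  [      0       0       0  -105/4  -525/4 ]
Row echelon form:
[ 5   -3   -2       5  |      37 ]
[ 0  4/5  1/5       2  |    69/5 ]
[ 0    0    4      12  |      56 ]
[ 0    0    0  -105/4  |  -525/4 ]
Back-substitution:
v = (-525/4) / (-105/4) = 5
u = (56 - (12)*(5)) / 4 = -1
t = (69/5 - (1/5)*(-1) - (2)*(5)) / (4/5) = 5
s = (37 - (-3)*(5) - (-2)*(-1) - (5)*(5)) / 5 = 5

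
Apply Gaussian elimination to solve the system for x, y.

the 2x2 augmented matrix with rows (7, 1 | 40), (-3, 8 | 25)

Forward elimination on [A|b]:
R2 <- R2 - (-3/7)*R1:  [     0   59/7  295/7 ]
Row echelon form:
[ 7     1  |     40 ]
[ 0  59/7  |  295/7 ]
Back-substitution:
y = (295/7) / (59/7) = 5
x = (40 - (1)*(5)) / 7 = 5

(5, 5)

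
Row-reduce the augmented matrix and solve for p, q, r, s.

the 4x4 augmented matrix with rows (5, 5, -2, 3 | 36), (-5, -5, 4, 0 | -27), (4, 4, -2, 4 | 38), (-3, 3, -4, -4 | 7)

Forward elimination on [A|b]:
R2 <- R2 - (-1)*R1:  [ 0  0  2  3  9 ]
R3 <- R3 - (4/5)*R1:  [    0     0  -2/5   8/5  46/5 ]
R4 <- R4 - (-3/5)*R1:  [     0      6  -26/5  -11/5  143/5 ]
R2 <-> R4   (pivot in column 2 was zero)
[ 5  5     -2      3     36 ]
[ 0  6  -26/5  -11/5  143/5 ]
[ 0  0   -2/5    8/5   46/5 ]
[ 0  0      2      3      9 ]
R4 <- R4 - (-5)*R3:  [  0   0   0  11  55 ]
Row echelon form:
[ 5  5     -2      3  |     36 ]
[ 0  6  -26/5  -11/5  |  143/5 ]
[ 0  0   -2/5    8/5  |   46/5 ]
[ 0  0      0     11  |     55 ]
Back-substitution:
s = (55) / 11 = 5
r = (46/5 - (8/5)*(5)) / (-2/5) = -3
q = (143/5 - (-26/5)*(-3) - (-11/5)*(5)) / 6 = 4
p = (36 - (5)*(4) - (-2)*(-3) - (3)*(5)) / 5 = -1

(-1, 4, -3, 5)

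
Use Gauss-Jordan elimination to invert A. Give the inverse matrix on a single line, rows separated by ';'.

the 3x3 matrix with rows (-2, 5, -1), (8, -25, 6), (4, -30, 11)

inverse = [-19/2 -5/2 1/2; -32/5 -9/5 2/5; -14 -4 1]

Gauss-Jordan on [A | I]:
R1 <- (1/-2)*R1:  [    1  -5/2   1/2  |  -1/2     0     0 ]
R2 <- R2 - (8)*R1:  [  0  -5   2  |   4   1   0 ]
R3 <- R3 - (4)*R1:  [   0  -20    9  |    2    0    1 ]
R2 <- (1/-5)*R2:  [    0     1  -2/5  |  -4/5  -1/5     0 ]
R1 <- R1 - (-5/2)*R2:  [    1     0  -1/2  |  -5/2  -1/2     0 ]
R3 <- R3 - (-20)*R2:  [   0    0    1  |  -14   -4    1 ]
R1 <- R1 - (-1/2)*R3:  [     1      0      0  |  -19/2   -5/2    1/2 ]
R2 <- R2 - (-2/5)*R3:  [     0      1      0  |  -32/5   -9/5    2/5 ]
Right block of [I | A^{-1}] is the inverse:
[ -19/2  -5/2  1/2 ]
[ -32/5  -9/5  2/5 ]
[   -14    -4    1 ]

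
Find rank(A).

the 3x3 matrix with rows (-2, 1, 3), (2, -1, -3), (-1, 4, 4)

Row reduction:
R2 <- R2 - (-1)*R1:  [ 0  0  0 ]
R3 <- R3 - (1/2)*R1:  [   0  7/2  5/2 ]
R2 <-> R3   (pivot in column 2 was zero)
[ -2    1    3 ]
[  0  7/2  5/2 ]
[  0    0    0 ]
Row echelon form:
[ -2    1    3 ]
[  0  7/2  5/2 ]
[  0    0    0 ]
Nonzero rows / pivot columns: 2

rank(A) = 2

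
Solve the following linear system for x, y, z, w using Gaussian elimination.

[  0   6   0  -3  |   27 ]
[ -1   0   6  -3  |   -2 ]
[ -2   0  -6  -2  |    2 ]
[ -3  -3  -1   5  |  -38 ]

Forward elimination on [A|b]:
R1 <-> R2   (pivot in column 1 was zero)
[ -1   0   6  -3   -2 ]
[  0   6   0  -3   27 ]
[ -2   0  -6  -2    2 ]
[ -3  -3  -1   5  -38 ]
R3 <- R3 - (2)*R1:  [   0    0  -18    4    6 ]
R4 <- R4 - (3)*R1:  [   0   -3  -19   14  -32 ]
R4 <- R4 - (-1/2)*R2:  [     0      0    -19   25/2  -37/2 ]
R4 <- R4 - (19/18)*R3:  [      0       0       0  149/18  -149/6 ]
Row echelon form:
[ -1  0    6      -3  |      -2 ]
[  0  6    0      -3  |      27 ]
[  0  0  -18       4  |       6 ]
[  0  0    0  149/18  |  -149/6 ]
Back-substitution:
w = (-149/6) / (149/18) = -3
z = (6 - (4)*(-3)) / -18 = -1
y = (27 - (-3)*(-3)) / 6 = 3
x = (-2 - (6)*(-1) - (-3)*(-3)) / -1 = 5

(5, 3, -1, -3)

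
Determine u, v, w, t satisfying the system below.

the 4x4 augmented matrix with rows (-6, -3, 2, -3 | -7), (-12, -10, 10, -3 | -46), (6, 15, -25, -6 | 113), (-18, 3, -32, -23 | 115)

Forward elimination on [A|b]:
R2 <- R2 - (2)*R1:  [   0   -4    6    3  -32 ]
R3 <- R3 - (-1)*R1:  [   0   12  -23   -9  106 ]
R4 <- R4 - (3)*R1:  [   0   12  -38  -14  136 ]
R3 <- R3 - (-3)*R2:  [  0   0  -5   0  10 ]
R4 <- R4 - (-3)*R2:  [   0    0  -20   -5   40 ]
R4 <- R4 - (4)*R3:  [  0   0   0  -5   0 ]
Row echelon form:
[ -6  -3   2  -3  |   -7 ]
[  0  -4   6   3  |  -32 ]
[  0   0  -5   0  |   10 ]
[  0   0   0  -5  |    0 ]
Back-substitution:
t = (0) / -5 = 0
w = (10) / -5 = -2
v = (-32 - (6)*(-2) - (3)*(0)) / -4 = 5
u = (-7 - (-3)*(5) - (2)*(-2) - (-3)*(0)) / -6 = -2

(-2, 5, -2, 0)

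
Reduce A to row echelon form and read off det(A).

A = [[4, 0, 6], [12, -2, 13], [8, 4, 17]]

det(A) = 40

Forward elimination:
R2 <- R2 - (3)*R1:  [  0  -2  -5 ]
R3 <- R3 - (2)*R1:  [ 0  4  5 ]
R3 <- R3 - (-2)*R2:  [  0   0  -5 ]
Upper-triangular form:
[ 4   0   6 ]
[ 0  -2  -5 ]
[ 0   0  -5 ]
det(A) = (-1)^0 * (4) * (-2) * (-5) = 40  (0 row swaps -> sign +1)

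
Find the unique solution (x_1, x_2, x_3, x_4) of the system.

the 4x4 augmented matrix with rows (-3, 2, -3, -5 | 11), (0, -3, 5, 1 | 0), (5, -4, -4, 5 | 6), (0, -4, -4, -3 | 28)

Forward elimination on [A|b]:
R3 <- R3 - (-5/3)*R1:  [     0   -2/3     -9  -10/3   73/3 ]
R3 <- R3 - (2/9)*R2:  [     0      0  -91/9  -32/9   73/3 ]
R4 <- R4 - (4/3)*R2:  [     0      0  -32/3  -13/3     28 ]
R4 <- R4 - (96/91)*R3:  [      0       0       0  -53/91  212/91 ]
Row echelon form:
[ -3   2     -3      -5  |      11 ]
[  0  -3      5       1  |       0 ]
[  0   0  -91/9   -32/9  |    73/3 ]
[  0   0      0  -53/91  |  212/91 ]
Back-substitution:
x_4 = (212/91) / (-53/91) = -4
x_3 = (73/3 - (-32/9)*(-4)) / (-91/9) = -1
x_2 = (0 - (5)*(-1) - (1)*(-4)) / -3 = -3
x_1 = (11 - (2)*(-3) - (-3)*(-1) - (-5)*(-4)) / -3 = 2

(2, -3, -1, -4)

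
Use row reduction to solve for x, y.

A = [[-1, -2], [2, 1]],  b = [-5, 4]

(1, 2)

Forward elimination on [A|b]:
R2 <- R2 - (-2)*R1:  [  0  -3  -6 ]
Row echelon form:
[ -1  -2  |  -5 ]
[  0  -3  |  -6 ]
Back-substitution:
y = (-6) / -3 = 2
x = (-5 - (-2)*(2)) / -1 = 1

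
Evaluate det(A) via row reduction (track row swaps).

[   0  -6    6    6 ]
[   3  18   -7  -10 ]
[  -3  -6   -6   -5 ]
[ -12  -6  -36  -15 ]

det(A) = -90

Forward elimination:
R1 <-> R2   (pivot in column 1 was zero)
[   3  18   -7  -10 ]
[   0  -6    6    6 ]
[  -3  -6   -6   -5 ]
[ -12  -6  -36  -15 ]
R3 <- R3 - (-1)*R1:  [   0   12  -13  -15 ]
R4 <- R4 - (-4)*R1:  [   0   66  -64  -55 ]
R3 <- R3 - (-2)*R2:  [  0   0  -1  -3 ]
R4 <- R4 - (-11)*R2:  [  0   0   2  11 ]
R4 <- R4 - (-2)*R3:  [ 0  0  0  5 ]
Upper-triangular form:
[ 3  18  -7  -10 ]
[ 0  -6   6    6 ]
[ 0   0  -1   -3 ]
[ 0   0   0    5 ]
det(A) = (-1)^1 * (3) * (-6) * (-1) * (5) = -90  (1 row swap -> sign -1)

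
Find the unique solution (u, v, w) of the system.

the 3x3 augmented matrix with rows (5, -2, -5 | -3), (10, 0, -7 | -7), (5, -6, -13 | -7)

(0, -1, 1)

Forward elimination on [A|b]:
R2 <- R2 - (2)*R1:  [  0   4   3  -1 ]
R3 <- R3 - (1)*R1:  [  0  -4  -8  -4 ]
R3 <- R3 - (-1)*R2:  [  0   0  -5  -5 ]
Row echelon form:
[ 5  -2  -5  |  -3 ]
[ 0   4   3  |  -1 ]
[ 0   0  -5  |  -5 ]
Back-substitution:
w = (-5) / -5 = 1
v = (-1 - (3)*(1)) / 4 = -1
u = (-3 - (-2)*(-1) - (-5)*(1)) / 5 = 0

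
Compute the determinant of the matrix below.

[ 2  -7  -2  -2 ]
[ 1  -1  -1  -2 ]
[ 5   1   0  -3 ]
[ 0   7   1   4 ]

Forward elimination:
R2 <- R2 - (1/2)*R1:  [   0  5/2    0   -1 ]
R3 <- R3 - (5/2)*R1:  [    0  37/2     5     2 ]
R3 <- R3 - (37/5)*R2:  [    0     0     5  47/5 ]
R4 <- R4 - (14/5)*R2:  [    0     0     1  34/5 ]
R4 <- R4 - (1/5)*R3:  [      0       0       0  123/25 ]
Upper-triangular form:
[ 2   -7  -2      -2 ]
[ 0  5/2   0      -1 ]
[ 0    0   5    47/5 ]
[ 0    0   0  123/25 ]
det(A) = (-1)^0 * (2) * (5/2) * (5) * (123/25) = 123  (0 row swaps -> sign +1)

det(A) = 123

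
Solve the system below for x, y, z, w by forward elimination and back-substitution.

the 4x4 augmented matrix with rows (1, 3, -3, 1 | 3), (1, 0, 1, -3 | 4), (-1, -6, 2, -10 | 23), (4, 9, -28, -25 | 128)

Forward elimination on [A|b]:
R2 <- R2 - (1)*R1:  [  0  -3   4  -4   1 ]
R3 <- R3 - (-1)*R1:  [  0  -3  -1  -9  26 ]
R4 <- R4 - (4)*R1:  [   0   -3  -16  -29  116 ]
R3 <- R3 - (1)*R2:  [  0   0  -5  -5  25 ]
R4 <- R4 - (1)*R2:  [   0    0  -20  -25  115 ]
R4 <- R4 - (4)*R3:  [  0   0   0  -5  15 ]
Row echelon form:
[ 1   3  -3   1  |   3 ]
[ 0  -3   4  -4  |   1 ]
[ 0   0  -5  -5  |  25 ]
[ 0   0   0  -5  |  15 ]
Back-substitution:
w = (15) / -5 = -3
z = (25 - (-5)*(-3)) / -5 = -2
y = (1 - (4)*(-2) - (-4)*(-3)) / -3 = 1
x = (3 - (3)*(1) - (-3)*(-2) - (1)*(-3)) / 1 = -3

(-3, 1, -2, -3)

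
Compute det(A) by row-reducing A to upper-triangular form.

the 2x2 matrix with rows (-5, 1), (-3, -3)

Forward elimination:
R2 <- R2 - (3/5)*R1:  [     0  -18/5 ]
Upper-triangular form:
[ -5      1 ]
[  0  -18/5 ]
det(A) = (-1)^0 * (-5) * (-18/5) = 18  (0 row swaps -> sign +1)

det(A) = 18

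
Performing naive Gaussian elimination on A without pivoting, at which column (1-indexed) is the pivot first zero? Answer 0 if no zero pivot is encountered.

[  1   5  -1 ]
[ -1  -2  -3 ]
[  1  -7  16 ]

Naive forward elimination:
R2 <- R2 - (-1)*R1:  [  0   3  -4 ]
R3 <- R3 - (1)*R1:  [   0  -12   17 ]
R3 <- R3 - (-4)*R2:  [ 0  0  1 ]
All pivots nonzero; naive elimination completes without hitting a zero pivot.

first zero-pivot column = 0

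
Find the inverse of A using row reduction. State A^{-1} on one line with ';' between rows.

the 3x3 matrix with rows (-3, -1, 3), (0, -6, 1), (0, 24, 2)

Gauss-Jordan on [A | I]:
R1 <- (1/-3)*R1:  [    1   1/3    -1  |  -1/3     0     0 ]
R2 <- (1/-6)*R2:  [    0     1  -1/6  |     0  -1/6     0 ]
R1 <- R1 - (1/3)*R2:  [      1       0  -17/18  |    -1/3    1/18       0 ]
R3 <- R3 - (24)*R2:  [ 0  0  6  |  0  4  1 ]
R3 <- (1/6)*R3:  [   0    0    1  |    0  2/3  1/6 ]
R1 <- R1 - (-17/18)*R3:  [      1       0       0  |    -1/3   37/54  17/108 ]
R2 <- R2 - (-1/6)*R3:  [     0      1      0  |      0  -1/18   1/36 ]
Right block of [I | A^{-1}] is the inverse:
[ -1/3  37/54  17/108 ]
[    0  -1/18    1/36 ]
[    0    2/3     1/6 ]

inverse = [-1/3 37/54 17/108; 0 -1/18 1/36; 0 2/3 1/6]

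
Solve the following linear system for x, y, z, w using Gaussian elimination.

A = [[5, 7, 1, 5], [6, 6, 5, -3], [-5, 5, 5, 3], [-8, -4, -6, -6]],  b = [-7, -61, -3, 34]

(-3, -1, -5, 4)

Forward elimination on [A|b]:
R2 <- R2 - (6/5)*R1:  [      0   -12/5    19/5      -9  -263/5 ]
R3 <- R3 - (-1)*R1:  [   0   12    6    8  -10 ]
R4 <- R4 - (-8/5)*R1:  [     0   36/5  -22/5      2  114/5 ]
R3 <- R3 - (-5)*R2:  [    0     0    25   -37  -273 ]
R4 <- R4 - (-3)*R2:  [    0     0     7   -25  -135 ]
R4 <- R4 - (7/25)*R3:  [        0         0         0   -366/25  -1464/25 ]
Row echelon form:
[ 5      7     1        5  |        -7 ]
[ 0  -12/5  19/5       -9  |    -263/5 ]
[ 0      0    25      -37  |      -273 ]
[ 0      0     0  -366/25  |  -1464/25 ]
Back-substitution:
w = (-1464/25) / (-366/25) = 4
z = (-273 - (-37)*(4)) / 25 = -5
y = (-263/5 - (19/5)*(-5) - (-9)*(4)) / (-12/5) = -1
x = (-7 - (7)*(-1) - (1)*(-5) - (5)*(4)) / 5 = -3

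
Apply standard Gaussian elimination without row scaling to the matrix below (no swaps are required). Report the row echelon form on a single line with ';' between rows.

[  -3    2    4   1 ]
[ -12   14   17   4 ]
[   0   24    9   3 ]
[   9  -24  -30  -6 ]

Forward elimination:
R2 <- R2 - (4)*R1:  [ 0  6  1  0 ]
R4 <- R4 - (-3)*R1:  [   0  -18  -18   -3 ]
R3 <- R3 - (4)*R2:  [ 0  0  5  3 ]
R4 <- R4 - (-3)*R2:  [   0    0  -15   -3 ]
R4 <- R4 - (-3)*R3:  [ 0  0  0  6 ]
Row echelon form:
[ -3  2  4  1 ]
[  0  6  1  0 ]
[  0  0  5  3 ]
[  0  0  0  6 ]

REF = [-3 2 4 1; 0 6 1 0; 0 0 5 3; 0 0 0 6]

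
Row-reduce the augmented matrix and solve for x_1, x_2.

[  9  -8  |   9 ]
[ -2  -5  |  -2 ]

Forward elimination on [A|b]:
R2 <- R2 - (-2/9)*R1:  [     0  -61/9      0 ]
Row echelon form:
[ 9     -8  |  9 ]
[ 0  -61/9  |  0 ]
Back-substitution:
x_2 = (0) / (-61/9) = 0
x_1 = (9 - (-8)*(0)) / 9 = 1

(1, 0)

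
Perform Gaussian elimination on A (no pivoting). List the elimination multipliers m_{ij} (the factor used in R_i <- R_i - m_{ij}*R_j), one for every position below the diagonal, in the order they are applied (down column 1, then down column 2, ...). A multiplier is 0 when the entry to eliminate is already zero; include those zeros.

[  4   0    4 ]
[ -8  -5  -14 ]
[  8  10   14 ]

multipliers: -2, 2, -2

Forward elimination:
R2 <- R2 - (-2)*R1:  [  0  -5  -6 ]
R3 <- R3 - (2)*R1:  [  0  10   6 ]
R3 <- R3 - (-2)*R2:  [  0   0  -6 ]
Multipliers (in order of application): m_{21} = -2, m_{31} = 2, m_{32} = -2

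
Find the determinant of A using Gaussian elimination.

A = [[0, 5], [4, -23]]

Forward elimination:
R1 <-> R2   (pivot in column 1 was zero)
[ 4  -23 ]
[ 0    5 ]
Upper-triangular form:
[ 4  -23 ]
[ 0    5 ]
det(A) = (-1)^1 * (4) * (5) = -20  (1 row swap -> sign -1)

det(A) = -20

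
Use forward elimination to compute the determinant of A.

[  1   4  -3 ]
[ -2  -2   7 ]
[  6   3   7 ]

Forward elimination:
R2 <- R2 - (-2)*R1:  [ 0  6  1 ]
R3 <- R3 - (6)*R1:  [   0  -21   25 ]
R3 <- R3 - (-7/2)*R2:  [    0     0  57/2 ]
Upper-triangular form:
[ 1  4    -3 ]
[ 0  6     1 ]
[ 0  0  57/2 ]
det(A) = (-1)^0 * (1) * (6) * (57/2) = 171  (0 row swaps -> sign +1)

det(A) = 171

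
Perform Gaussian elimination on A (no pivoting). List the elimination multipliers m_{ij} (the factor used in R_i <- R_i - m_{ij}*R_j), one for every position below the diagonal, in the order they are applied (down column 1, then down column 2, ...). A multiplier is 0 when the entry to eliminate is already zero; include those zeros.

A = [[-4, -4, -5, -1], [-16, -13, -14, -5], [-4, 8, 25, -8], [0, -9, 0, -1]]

multipliers: 4, 1, 0, 4, -3, 3

Forward elimination:
R2 <- R2 - (4)*R1:  [  0   3   6  -1 ]
R3 <- R3 - (1)*R1:  [  0  12  30  -7 ]
R4: entry in column 1 is already 0 -> m_{41} = 0 (no row operation needed)
R3 <- R3 - (4)*R2:  [  0   0   6  -3 ]
R4 <- R4 - (-3)*R2:  [  0   0  18  -4 ]
R4 <- R4 - (3)*R3:  [ 0  0  0  5 ]
Multipliers (in order of application): m_{21} = 4, m_{31} = 1, m_{41} = 0, m_{32} = 4, m_{42} = -3, m_{43} = 3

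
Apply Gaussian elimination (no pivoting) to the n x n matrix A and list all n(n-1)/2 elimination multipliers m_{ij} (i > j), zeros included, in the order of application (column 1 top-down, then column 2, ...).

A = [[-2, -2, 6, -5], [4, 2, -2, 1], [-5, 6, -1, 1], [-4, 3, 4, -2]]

multipliers: -2, 5/2, 2, -11/2, -7/2, 9/13

Forward elimination:
R2 <- R2 - (-2)*R1:  [  0  -2  10  -9 ]
R3 <- R3 - (5/2)*R1:  [    0    11   -16  27/2 ]
R4 <- R4 - (2)*R1:  [  0   7  -8   8 ]
R3 <- R3 - (-11/2)*R2:  [   0    0   39  -36 ]
R4 <- R4 - (-7/2)*R2:  [     0      0     27  -47/2 ]
R4 <- R4 - (9/13)*R3:  [     0      0      0  37/26 ]
Multipliers (in order of application): m_{21} = -2, m_{31} = 5/2, m_{41} = 2, m_{32} = -11/2, m_{42} = -7/2, m_{43} = 9/13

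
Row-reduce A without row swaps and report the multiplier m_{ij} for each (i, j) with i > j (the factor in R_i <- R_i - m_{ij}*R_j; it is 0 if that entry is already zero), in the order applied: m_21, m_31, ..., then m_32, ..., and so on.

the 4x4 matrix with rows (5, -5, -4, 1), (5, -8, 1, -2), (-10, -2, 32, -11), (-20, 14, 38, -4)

Forward elimination:
R2 <- R2 - (1)*R1:  [  0  -3   5  -3 ]
R3 <- R3 - (-2)*R1:  [   0  -12   24   -9 ]
R4 <- R4 - (-4)*R1:  [  0  -6  22   0 ]
R3 <- R3 - (4)*R2:  [ 0  0  4  3 ]
R4 <- R4 - (2)*R2:  [  0   0  12   6 ]
R4 <- R4 - (3)*R3:  [  0   0   0  -3 ]
Multipliers (in order of application): m_{21} = 1, m_{31} = -2, m_{41} = -4, m_{32} = 4, m_{42} = 2, m_{43} = 3

multipliers: 1, -2, -4, 4, 2, 3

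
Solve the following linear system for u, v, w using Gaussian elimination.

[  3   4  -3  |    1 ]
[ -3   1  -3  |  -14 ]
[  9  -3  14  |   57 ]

Forward elimination on [A|b]:
R2 <- R2 - (-1)*R1:  [   0    5   -6  -13 ]
R3 <- R3 - (3)*R1:  [   0  -15   23   54 ]
R3 <- R3 - (-3)*R2:  [  0   0   5  15 ]
Row echelon form:
[ 3  4  -3  |    1 ]
[ 0  5  -6  |  -13 ]
[ 0  0   5  |   15 ]
Back-substitution:
w = (15) / 5 = 3
v = (-13 - (-6)*(3)) / 5 = 1
u = (1 - (4)*(1) - (-3)*(3)) / 3 = 2

(2, 1, 3)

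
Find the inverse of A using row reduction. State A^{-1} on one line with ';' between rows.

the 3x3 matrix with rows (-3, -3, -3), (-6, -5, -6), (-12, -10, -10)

inverse = [5/3 0 -1/2; -2 1 0; 0 -1 1/2]

Gauss-Jordan on [A | I]:
R1 <- (1/-3)*R1:  [    1     1     1  |  -1/3     0     0 ]
R2 <- R2 - (-6)*R1:  [  0   1   0  |  -2   1   0 ]
R3 <- R3 - (-12)*R1:  [  0   2   2  |  -4   0   1 ]
R1 <- R1 - (1)*R2:  [   1    0    1  |  5/3   -1    0 ]
R3 <- R3 - (2)*R2:  [  0   0   2  |   0  -2   1 ]
R3 <- (1/2)*R3:  [   0    0    1  |    0   -1  1/2 ]
R1 <- R1 - (1)*R3:  [    1     0     0  |   5/3     0  -1/2 ]
Right block of [I | A^{-1}] is the inverse:
[ 5/3   0  -1/2 ]
[  -2   1     0 ]
[   0  -1   1/2 ]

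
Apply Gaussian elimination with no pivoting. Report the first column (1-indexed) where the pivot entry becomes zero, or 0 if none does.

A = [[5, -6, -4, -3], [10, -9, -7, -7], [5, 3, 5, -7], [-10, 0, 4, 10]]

Naive forward elimination:
R2 <- R2 - (2)*R1:  [  0   3   1  -1 ]
R3 <- R3 - (1)*R1:  [  0   9   9  -4 ]
R4 <- R4 - (-2)*R1:  [   0  -12   -4    4 ]
R3 <- R3 - (3)*R2:  [  0   0   6  -1 ]
R4 <- R4 - (-4)*R2:  [ 0  0  0  0 ]
Matrix at this point:
[ 5  -6  -4  -3 ]
[ 0   3   1  -1 ]
[ 0   0   6  -1 ]
[ 0   0   0   0 ]
Pivot entry (4,4) in the last row is zero and there are no rows below to swap with -> zero pivot in column 4 (A is singular).

first zero-pivot column = 4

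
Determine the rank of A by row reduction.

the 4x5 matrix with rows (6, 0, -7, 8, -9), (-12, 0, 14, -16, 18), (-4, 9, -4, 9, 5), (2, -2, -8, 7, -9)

Row reduction:
R2 <- R2 - (-2)*R1:  [ 0  0  0  0  0 ]
R3 <- R3 - (-2/3)*R1:  [     0      9  -26/3   43/3     -1 ]
R4 <- R4 - (1/3)*R1:  [     0     -2  -17/3   13/3     -6 ]
R2 <-> R3   (pivot in column 2 was zero)
[ 6   0     -7     8  -9 ]
[ 0   9  -26/3  43/3  -1 ]
[ 0   0      0     0   0 ]
[ 0  -2  -17/3  13/3  -6 ]
R4 <- R4 - (-2/9)*R2:  [       0        0  -205/27   203/27    -56/9 ]
R3 <-> R4   (pivot in column 3 was zero)
[ 6  0       -7       8     -9 ]
[ 0  9    -26/3    43/3     -1 ]
[ 0  0  -205/27  203/27  -56/9 ]
[ 0  0        0       0      0 ]
Row echelon form:
[ 6  0       -7       8     -9 ]
[ 0  9    -26/3    43/3     -1 ]
[ 0  0  -205/27  203/27  -56/9 ]
[ 0  0        0       0      0 ]
Nonzero rows / pivot columns: 3

rank(A) = 3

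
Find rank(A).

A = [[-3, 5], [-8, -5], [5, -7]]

Row reduction:
R2 <- R2 - (8/3)*R1:  [     0  -55/3 ]
R3 <- R3 - (-5/3)*R1:  [   0  4/3 ]
R3 <- R3 - (-4/55)*R2:  [ 0  0 ]
Row echelon form:
[ -3      5 ]
[  0  -55/3 ]
[  0      0 ]
Nonzero rows / pivot columns: 2

rank(A) = 2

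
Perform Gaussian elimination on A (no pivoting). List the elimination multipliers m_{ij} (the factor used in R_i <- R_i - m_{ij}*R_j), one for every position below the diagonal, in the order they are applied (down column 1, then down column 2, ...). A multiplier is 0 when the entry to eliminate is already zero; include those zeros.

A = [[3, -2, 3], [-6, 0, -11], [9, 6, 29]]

multipliers: -2, 3, -3

Forward elimination:
R2 <- R2 - (-2)*R1:  [  0  -4  -5 ]
R3 <- R3 - (3)*R1:  [  0  12  20 ]
R3 <- R3 - (-3)*R2:  [ 0  0  5 ]
Multipliers (in order of application): m_{21} = -2, m_{31} = 3, m_{32} = -3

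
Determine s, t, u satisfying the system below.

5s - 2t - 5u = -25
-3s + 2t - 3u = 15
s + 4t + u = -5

(-5, 0, 0)

Forward elimination on [A|b]:
R2 <- R2 - (-3/5)*R1:  [   0  4/5   -6    0 ]
R3 <- R3 - (1/5)*R1:  [    0  22/5     2     0 ]
R3 <- R3 - (11/2)*R2:  [  0   0  35   0 ]
Row echelon form:
[ 5   -2  -5  |  -25 ]
[ 0  4/5  -6  |    0 ]
[ 0    0  35  |    0 ]
Back-substitution:
u = (0) / 35 = 0
t = (0 - (-6)*(0)) / (4/5) = 0
s = (-25 - (-2)*(0) - (-5)*(0)) / 5 = -5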